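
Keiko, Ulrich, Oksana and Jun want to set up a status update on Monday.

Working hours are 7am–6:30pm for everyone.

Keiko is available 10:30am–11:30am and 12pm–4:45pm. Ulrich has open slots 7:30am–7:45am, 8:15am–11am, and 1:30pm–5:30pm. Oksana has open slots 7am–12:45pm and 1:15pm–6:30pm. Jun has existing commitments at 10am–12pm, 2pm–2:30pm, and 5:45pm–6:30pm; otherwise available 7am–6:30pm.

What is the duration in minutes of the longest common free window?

Jun free within 07:00–18:30: 07:00–10:00, 12:00–14:00, 14:30–17:45.
Keiko ∩ Ulrich: 10:30–11:00, 13:30–16:45.
Keiko ∩ Ulrich ∩ Oksana: 10:30–11:00, 13:30–16:45.
Keiko ∩ Ulrich ∩ Oksana ∩ Jun: 13:30–14:00, 14:30–16:45.
Common window lengths: 30, 135 min; longest is 135.

135 minutes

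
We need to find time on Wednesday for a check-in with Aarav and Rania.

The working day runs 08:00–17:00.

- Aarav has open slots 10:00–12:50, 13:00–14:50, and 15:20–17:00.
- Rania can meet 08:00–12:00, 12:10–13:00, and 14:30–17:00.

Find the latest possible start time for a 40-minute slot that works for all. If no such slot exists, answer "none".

Aarav ∩ Rania: 10:00–12:00, 12:10–12:50, 14:30–14:50, 15:20–17:00.
Windows ≥ 40 min: 10:00–12:00, 12:10–12:50, 15:20–17:00.
Latest start in the last window 15:20–17:00 is 17:00 − 40 min = 16:20.

16:20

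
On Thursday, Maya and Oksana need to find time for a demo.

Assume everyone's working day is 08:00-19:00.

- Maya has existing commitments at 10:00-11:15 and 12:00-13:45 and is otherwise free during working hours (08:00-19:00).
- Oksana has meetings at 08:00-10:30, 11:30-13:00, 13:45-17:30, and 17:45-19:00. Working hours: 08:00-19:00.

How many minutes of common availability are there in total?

30 minutes

Maya free within 08:00–19:00: 08:00–10:00, 11:15–12:00, 13:45–19:00.
Oksana free within 08:00–19:00: 10:30–11:30, 13:00–13:45, 17:30–17:45.
Maya ∩ Oksana: 11:15–11:30, 17:30–17:45.
Total common minutes: 15 + 15 = 30.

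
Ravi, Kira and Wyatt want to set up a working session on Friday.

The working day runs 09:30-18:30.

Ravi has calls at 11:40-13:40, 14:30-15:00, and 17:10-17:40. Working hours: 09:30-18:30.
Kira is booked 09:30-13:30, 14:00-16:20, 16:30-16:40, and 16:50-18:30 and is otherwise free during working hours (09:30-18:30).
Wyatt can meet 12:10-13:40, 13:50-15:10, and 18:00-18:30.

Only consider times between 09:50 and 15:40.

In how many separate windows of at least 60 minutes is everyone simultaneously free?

Ravi free within 09:30–18:30: 09:30–11:40, 13:40–14:30, 15:00–17:10, 17:40–18:30.
Kira free within 09:30–18:30: 13:30–14:00, 16:20–16:30, 16:40–16:50.
Ravi ∩ Kira: 13:40–14:00, 16:20–16:30, 16:40–16:50.
Ravi ∩ Kira ∩ Wyatt: 13:50–14:00.
Restricted to 09:50–15:40: 13:50–14:00.
Windows ≥ 60 min: (none).
That's 0 windows.

0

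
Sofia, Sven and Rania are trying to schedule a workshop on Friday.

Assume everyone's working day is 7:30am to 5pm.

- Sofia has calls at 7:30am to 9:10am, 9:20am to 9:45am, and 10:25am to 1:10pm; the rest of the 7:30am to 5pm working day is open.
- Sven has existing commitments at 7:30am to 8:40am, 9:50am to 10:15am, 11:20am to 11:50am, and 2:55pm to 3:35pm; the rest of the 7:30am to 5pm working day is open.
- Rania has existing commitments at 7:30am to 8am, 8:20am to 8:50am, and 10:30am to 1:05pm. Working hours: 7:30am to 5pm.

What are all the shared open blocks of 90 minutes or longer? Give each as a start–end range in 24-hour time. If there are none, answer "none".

Sofia free within 07:30–17:00: 09:10–09:20, 09:45–10:25, 13:10–17:00.
Sven free within 07:30–17:00: 08:40–09:50, 10:15–11:20, 11:50–14:55, 15:35–17:00.
Rania free within 07:30–17:00: 08:00–08:20, 08:50–10:30, 13:05–17:00.
Sofia ∩ Sven: 09:10–09:20, 09:45–09:50, 10:15–10:25, 13:10–14:55, 15:35–17:00.
Sofia ∩ Sven ∩ Rania: 09:10–09:20, 09:45–09:50, 10:15–10:25, 13:10–14:55, 15:35–17:00.
Windows ≥ 90 min: 13:10–14:55.

13:10–14:55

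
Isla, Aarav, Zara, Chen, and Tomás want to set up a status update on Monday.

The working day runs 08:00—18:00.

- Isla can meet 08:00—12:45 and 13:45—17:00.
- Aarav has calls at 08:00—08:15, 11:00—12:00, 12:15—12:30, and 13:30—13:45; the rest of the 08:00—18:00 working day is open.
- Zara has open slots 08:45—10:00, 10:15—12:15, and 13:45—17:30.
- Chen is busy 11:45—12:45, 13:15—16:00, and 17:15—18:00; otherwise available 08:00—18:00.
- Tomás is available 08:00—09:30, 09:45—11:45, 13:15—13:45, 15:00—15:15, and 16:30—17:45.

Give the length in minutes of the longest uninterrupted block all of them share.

Aarav free within 08:00–18:00: 08:15–11:00, 12:00–12:15, 12:30–13:30, 13:45–18:00.
Chen free within 08:00–18:00: 08:00–11:45, 12:45–13:15, 16:00–17:15.
Isla ∩ Aarav: 08:15–11:00, 12:00–12:15, 12:30–12:45, 13:45–17:00.
Isla ∩ Aarav ∩ Zara: 08:45–10:00, 10:15–11:00, 12:00–12:15, 13:45–17:00.
Isla ∩ Aarav ∩ Zara ∩ Chen: 08:45–10:00, 10:15–11:00, 16:00–17:00.
Isla ∩ Aarav ∩ Zara ∩ Chen ∩ Tomás: 08:45–09:30, 09:45–10:00, 10:15–11:00, 16:30–17:00.
Common window lengths: 45, 15, 45, 30 min; longest is 45.

45 minutes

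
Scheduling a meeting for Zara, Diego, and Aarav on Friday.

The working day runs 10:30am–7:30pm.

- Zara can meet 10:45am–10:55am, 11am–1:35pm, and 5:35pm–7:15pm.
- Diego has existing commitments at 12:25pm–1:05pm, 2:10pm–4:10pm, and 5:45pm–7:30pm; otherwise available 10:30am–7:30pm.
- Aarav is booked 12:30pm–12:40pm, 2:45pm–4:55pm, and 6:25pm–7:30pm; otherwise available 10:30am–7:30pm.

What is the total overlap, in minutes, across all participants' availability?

Diego free within 10:30–19:30: 10:30–12:25, 13:05–14:10, 16:10–17:45.
Aarav free within 10:30–19:30: 10:30–12:30, 12:40–14:45, 16:55–18:25.
Zara ∩ Diego: 10:45–10:55, 11:00–12:25, 13:05–13:35, 17:35–17:45.
Zara ∩ Diego ∩ Aarav: 10:45–10:55, 11:00–12:25, 13:05–13:35, 17:35–17:45.
Total common minutes: 10 + 85 + 30 + 10 = 135.

135 minutes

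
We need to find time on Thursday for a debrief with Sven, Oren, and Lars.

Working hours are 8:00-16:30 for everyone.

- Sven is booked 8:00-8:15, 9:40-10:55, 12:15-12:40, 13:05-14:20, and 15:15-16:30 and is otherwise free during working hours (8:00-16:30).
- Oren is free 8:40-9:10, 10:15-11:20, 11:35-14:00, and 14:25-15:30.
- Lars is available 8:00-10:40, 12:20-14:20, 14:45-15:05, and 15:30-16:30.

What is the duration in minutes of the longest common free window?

Sven free within 08:00–16:30: 08:15–09:40, 10:55–12:15, 12:40–13:05, 14:20–15:15.
Sven ∩ Oren: 08:40–09:10, 10:55–11:20, 11:35–12:15, 12:40–13:05, 14:25–15:15.
Sven ∩ Oren ∩ Lars: 08:40–09:10, 12:40–13:05, 14:45–15:05.
Common window lengths: 30, 25, 20 min; longest is 30.

30 minutes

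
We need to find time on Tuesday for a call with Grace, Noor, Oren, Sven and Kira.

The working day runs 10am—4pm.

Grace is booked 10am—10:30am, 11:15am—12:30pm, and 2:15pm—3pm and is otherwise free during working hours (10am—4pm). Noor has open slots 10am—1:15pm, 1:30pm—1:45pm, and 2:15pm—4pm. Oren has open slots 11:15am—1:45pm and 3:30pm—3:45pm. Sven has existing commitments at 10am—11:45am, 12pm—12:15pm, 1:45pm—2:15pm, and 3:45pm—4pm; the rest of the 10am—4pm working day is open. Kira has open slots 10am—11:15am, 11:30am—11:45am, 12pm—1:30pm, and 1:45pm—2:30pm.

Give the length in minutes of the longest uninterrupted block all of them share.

Grace free within 10:00–16:00: 10:30–11:15, 12:30–14:15, 15:00–16:00.
Sven free within 10:00–16:00: 11:45–12:00, 12:15–13:45, 14:15–15:45.
Grace ∩ Noor: 10:30–11:15, 12:30–13:15, 13:30–13:45, 15:00–16:00.
Grace ∩ Noor ∩ Oren: 12:30–13:15, 13:30–13:45, 15:30–15:45.
Grace ∩ Noor ∩ Oren ∩ Sven: 12:30–13:15, 13:30–13:45, 15:30–15:45.
Grace ∩ Noor ∩ Oren ∩ Sven ∩ Kira: 12:30–13:15.
Single common window of 45 minutes.

45 minutes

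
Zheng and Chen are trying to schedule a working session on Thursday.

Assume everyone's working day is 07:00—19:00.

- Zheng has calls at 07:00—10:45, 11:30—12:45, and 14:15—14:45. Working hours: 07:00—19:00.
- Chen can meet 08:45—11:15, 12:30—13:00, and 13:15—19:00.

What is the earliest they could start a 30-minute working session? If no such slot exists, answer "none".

10:45

Zheng free within 07:00–19:00: 10:45–11:30, 12:45–14:15, 14:45–19:00.
Zheng ∩ Chen: 10:45–11:15, 12:45–13:00, 13:15–14:15, 14:45–19:00.
Windows ≥ 30 min: 10:45–11:15, 13:15–14:15, 14:45–19:00.
Earliest such window starts at 10:45.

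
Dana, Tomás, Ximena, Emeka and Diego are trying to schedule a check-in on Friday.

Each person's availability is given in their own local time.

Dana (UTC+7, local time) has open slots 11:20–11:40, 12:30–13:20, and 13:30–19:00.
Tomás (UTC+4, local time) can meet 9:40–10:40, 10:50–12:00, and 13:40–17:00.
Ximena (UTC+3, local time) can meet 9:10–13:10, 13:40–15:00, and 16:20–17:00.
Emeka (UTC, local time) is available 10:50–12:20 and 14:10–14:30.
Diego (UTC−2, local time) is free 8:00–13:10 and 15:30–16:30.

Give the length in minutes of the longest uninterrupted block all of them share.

Dana → UTC: 04:20–04:40, 05:30–06:20, 06:30–12:00.
Tomás → UTC: 05:40–06:40, 06:50–08:00, 09:40–13:00.
Ximena → UTC: 06:10–10:10, 10:40–12:00, 13:20–14:00.
Emeka → UTC: 10:50–12:20, 14:10–14:30.
Diego → UTC: 10:00–15:10, 17:30–18:30.
Dana ∩ Tomás: 05:40–06:20, 06:30–06:40, 06:50–08:00, 09:40–12:00.
Dana ∩ Tomás ∩ Ximena: 06:10–06:20, 06:30–06:40, 06:50–08:00, 09:40–10:10, 10:40–12:00.
Dana ∩ Tomás ∩ Ximena ∩ Emeka: 10:50–12:00.
Dana ∩ Tomás ∩ Ximena ∩ Emeka ∩ Diego: 10:50–12:00.
Single common window of 70 minutes.

70 minutes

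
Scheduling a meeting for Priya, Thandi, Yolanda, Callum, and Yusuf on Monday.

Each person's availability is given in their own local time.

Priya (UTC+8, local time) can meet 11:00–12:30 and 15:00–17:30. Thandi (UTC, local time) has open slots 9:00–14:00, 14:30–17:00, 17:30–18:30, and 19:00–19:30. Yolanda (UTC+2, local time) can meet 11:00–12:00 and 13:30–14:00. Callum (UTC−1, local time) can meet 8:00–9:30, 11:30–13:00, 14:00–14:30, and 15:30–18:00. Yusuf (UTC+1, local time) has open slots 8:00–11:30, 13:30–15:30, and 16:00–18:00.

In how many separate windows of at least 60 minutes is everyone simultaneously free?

0

Priya → UTC: 03:00–04:30, 07:00–09:30.
Thandi → UTC: 09:00–14:00, 14:30–17:00, 17:30–18:30, 19:00–19:30.
Yolanda → UTC: 09:00–10:00, 11:30–12:00.
Callum → UTC: 09:00–10:30, 12:30–14:00, 15:00–15:30, 16:30–19:00.
Yusuf → UTC: 07:00–10:30, 12:30–14:30, 15:00–17:00.
Priya ∩ Thandi: 09:00–09:30.
Priya ∩ Thandi ∩ Yolanda: 09:00–09:30.
Priya ∩ Thandi ∩ Yolanda ∩ Callum: 09:00–09:30.
Priya ∩ Thandi ∩ Yolanda ∩ Callum ∩ Yusuf: 09:00–09:30.
Windows ≥ 60 min: (none).
That's 0 windows.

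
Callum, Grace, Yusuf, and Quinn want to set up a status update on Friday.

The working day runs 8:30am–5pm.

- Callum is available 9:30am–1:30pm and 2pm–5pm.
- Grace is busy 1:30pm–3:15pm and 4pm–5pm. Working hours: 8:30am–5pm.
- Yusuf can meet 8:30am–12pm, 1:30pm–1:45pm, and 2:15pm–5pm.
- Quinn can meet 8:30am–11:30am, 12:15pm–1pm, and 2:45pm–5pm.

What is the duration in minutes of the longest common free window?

120 minutes

Grace free within 08:30–17:00: 08:30–13:30, 15:15–16:00.
Callum ∩ Grace: 09:30–13:30, 15:15–16:00.
Callum ∩ Grace ∩ Yusuf: 09:30–12:00, 15:15–16:00.
Callum ∩ Grace ∩ Yusuf ∩ Quinn: 09:30–11:30, 15:15–16:00.
Common window lengths: 120, 45 min; longest is 120.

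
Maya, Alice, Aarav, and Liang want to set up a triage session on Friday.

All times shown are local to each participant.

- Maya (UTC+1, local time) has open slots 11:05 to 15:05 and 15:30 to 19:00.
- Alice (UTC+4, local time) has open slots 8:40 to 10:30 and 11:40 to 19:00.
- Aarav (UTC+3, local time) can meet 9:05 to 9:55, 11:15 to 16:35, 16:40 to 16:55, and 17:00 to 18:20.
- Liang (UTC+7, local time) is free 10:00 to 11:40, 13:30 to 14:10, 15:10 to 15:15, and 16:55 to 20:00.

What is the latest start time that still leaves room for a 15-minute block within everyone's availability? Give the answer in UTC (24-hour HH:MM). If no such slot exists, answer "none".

Maya → UTC: 10:05–14:05, 14:30–18:00.
Alice → UTC: 04:40–06:30, 07:40–15:00.
Aarav → UTC: 06:05–06:55, 08:15–13:35, 13:40–13:55, 14:00–15:20.
Liang → UTC: 03:00–04:40, 06:30–07:10, 08:10–08:15, 09:55–13:00.
Maya ∩ Alice: 10:05–14:05, 14:30–15:00.
Maya ∩ Alice ∩ Aarav: 10:05–13:35, 13:40–13:55, 14:00–14:05, 14:30–15:00.
Maya ∩ Alice ∩ Aarav ∩ Liang: 10:05–13:00.
Windows ≥ 15 min: 10:05–13:00.
Latest start in the last window 10:05–13:00 is 13:00 − 15 min = 12:45.

12:45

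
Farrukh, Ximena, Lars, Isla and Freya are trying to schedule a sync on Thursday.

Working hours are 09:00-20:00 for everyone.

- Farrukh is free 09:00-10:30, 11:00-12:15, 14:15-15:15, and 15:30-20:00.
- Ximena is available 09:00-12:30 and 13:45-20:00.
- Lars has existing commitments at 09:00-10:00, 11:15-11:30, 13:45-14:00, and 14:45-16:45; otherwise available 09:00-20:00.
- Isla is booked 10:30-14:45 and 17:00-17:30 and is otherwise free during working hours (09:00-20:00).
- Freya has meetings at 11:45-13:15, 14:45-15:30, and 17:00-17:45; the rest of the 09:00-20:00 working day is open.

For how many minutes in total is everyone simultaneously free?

Lars free within 09:00–20:00: 10:00–11:15, 11:30–13:45, 14:00–14:45, 16:45–20:00.
Isla free within 09:00–20:00: 09:00–10:30, 14:45–17:00, 17:30–20:00.
Freya free within 09:00–20:00: 09:00–11:45, 13:15–14:45, 15:30–17:00, 17:45–20:00.
Farrukh ∩ Ximena: 09:00–10:30, 11:00–12:15, 14:15–15:15, 15:30–20:00.
Farrukh ∩ Ximena ∩ Lars: 10:00–10:30, 11:00–11:15, 11:30–12:15, 14:15–14:45, 16:45–20:00.
Farrukh ∩ Ximena ∩ Lars ∩ Isla: 10:00–10:30, 16:45–17:00, 17:30–20:00.
Farrukh ∩ Ximena ∩ Lars ∩ Isla ∩ Freya: 10:00–10:30, 16:45–17:00, 17:45–20:00.
Total common minutes: 30 + 15 + 135 = 180.

180 minutes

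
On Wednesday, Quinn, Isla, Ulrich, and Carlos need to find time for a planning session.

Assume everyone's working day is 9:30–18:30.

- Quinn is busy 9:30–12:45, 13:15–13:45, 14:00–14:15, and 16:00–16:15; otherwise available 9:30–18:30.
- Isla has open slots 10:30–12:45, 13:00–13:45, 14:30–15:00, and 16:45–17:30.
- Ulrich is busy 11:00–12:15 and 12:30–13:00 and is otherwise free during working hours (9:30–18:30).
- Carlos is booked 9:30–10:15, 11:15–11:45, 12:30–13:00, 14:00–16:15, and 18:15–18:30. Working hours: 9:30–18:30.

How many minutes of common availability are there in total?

Quinn free within 09:30–18:30: 12:45–13:15, 13:45–14:00, 14:15–16:00, 16:15–18:30.
Ulrich free within 09:30–18:30: 09:30–11:00, 12:15–12:30, 13:00–18:30.
Carlos free within 09:30–18:30: 10:15–11:15, 11:45–12:30, 13:00–14:00, 16:15–18:15.
Quinn ∩ Isla: 13:00–13:15, 14:30–15:00, 16:45–17:30.
Quinn ∩ Isla ∩ Ulrich: 13:00–13:15, 14:30–15:00, 16:45–17:30.
Quinn ∩ Isla ∩ Ulrich ∩ Carlos: 13:00–13:15, 16:45–17:30.
Total common minutes: 15 + 45 = 60.

60 minutes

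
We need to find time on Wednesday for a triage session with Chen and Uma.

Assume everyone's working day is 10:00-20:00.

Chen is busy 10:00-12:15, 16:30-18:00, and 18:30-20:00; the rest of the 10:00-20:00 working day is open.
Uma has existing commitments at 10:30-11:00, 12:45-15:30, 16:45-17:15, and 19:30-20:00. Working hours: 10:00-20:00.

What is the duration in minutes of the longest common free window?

Chen free within 10:00–20:00: 12:15–16:30, 18:00–18:30.
Uma free within 10:00–20:00: 10:00–10:30, 11:00–12:45, 15:30–16:45, 17:15–19:30.
Chen ∩ Uma: 12:15–12:45, 15:30–16:30, 18:00–18:30.
Common window lengths: 30, 60, 30 min; longest is 60.

60 minutes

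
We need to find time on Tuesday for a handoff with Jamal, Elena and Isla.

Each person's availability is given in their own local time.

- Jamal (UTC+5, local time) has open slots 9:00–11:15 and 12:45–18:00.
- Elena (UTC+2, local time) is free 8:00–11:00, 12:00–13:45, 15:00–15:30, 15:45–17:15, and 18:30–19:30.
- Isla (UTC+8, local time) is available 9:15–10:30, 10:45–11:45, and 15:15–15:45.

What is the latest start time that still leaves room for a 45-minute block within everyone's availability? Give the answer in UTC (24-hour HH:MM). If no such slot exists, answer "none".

Jamal → UTC: 04:00–06:15, 07:45–13:00.
Elena → UTC: 06:00–09:00, 10:00–11:45, 13:00–13:30, 13:45–15:15, 16:30–17:30.
Isla → UTC: 01:15–02:30, 02:45–03:45, 07:15–07:45.
Jamal ∩ Elena: 06:00–06:15, 07:45–09:00, 10:00–11:45.
Jamal ∩ Elena ∩ Isla: (none).
Windows ≥ 45 min: (none).

none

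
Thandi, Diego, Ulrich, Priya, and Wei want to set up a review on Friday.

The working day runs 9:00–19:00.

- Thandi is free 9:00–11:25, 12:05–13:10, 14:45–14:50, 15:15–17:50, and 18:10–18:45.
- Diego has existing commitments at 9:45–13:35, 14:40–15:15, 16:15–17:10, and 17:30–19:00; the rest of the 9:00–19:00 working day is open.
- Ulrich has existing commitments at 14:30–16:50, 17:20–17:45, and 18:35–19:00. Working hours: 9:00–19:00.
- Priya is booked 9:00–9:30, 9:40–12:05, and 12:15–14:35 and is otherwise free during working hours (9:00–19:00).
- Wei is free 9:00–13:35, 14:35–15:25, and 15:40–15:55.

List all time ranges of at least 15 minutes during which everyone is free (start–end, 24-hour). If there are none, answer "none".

none

Diego free within 09:00–19:00: 09:00–09:45, 13:35–14:40, 15:15–16:15, 17:10–17:30.
Ulrich free within 09:00–19:00: 09:00–14:30, 16:50–17:20, 17:45–18:35.
Priya free within 09:00–19:00: 09:30–09:40, 12:05–12:15, 14:35–19:00.
Thandi ∩ Diego: 09:00–09:45, 15:15–16:15, 17:10–17:30.
Thandi ∩ Diego ∩ Ulrich: 09:00–09:45, 17:10–17:20.
Thandi ∩ Diego ∩ Ulrich ∩ Priya: 09:30–09:40, 17:10–17:20.
Thandi ∩ Diego ∩ Ulrich ∩ Priya ∩ Wei: 09:30–09:40.
Windows ≥ 15 min: (none).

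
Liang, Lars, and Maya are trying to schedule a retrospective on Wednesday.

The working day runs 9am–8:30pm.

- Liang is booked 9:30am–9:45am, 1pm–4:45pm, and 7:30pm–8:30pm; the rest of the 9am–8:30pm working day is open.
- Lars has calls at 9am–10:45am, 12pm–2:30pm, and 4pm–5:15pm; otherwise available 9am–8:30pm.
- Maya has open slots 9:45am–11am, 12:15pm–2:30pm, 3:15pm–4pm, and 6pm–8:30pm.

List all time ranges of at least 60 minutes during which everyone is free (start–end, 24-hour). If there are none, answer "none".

Liang free within 09:00–20:30: 09:00–09:30, 09:45–13:00, 16:45–19:30.
Lars free within 09:00–20:30: 10:45–12:00, 14:30–16:00, 17:15–20:30.
Liang ∩ Lars: 10:45–12:00, 17:15–19:30.
Liang ∩ Lars ∩ Maya: 10:45–11:00, 18:00–19:30.
Windows ≥ 60 min: 18:00–19:30.

18:00–19:30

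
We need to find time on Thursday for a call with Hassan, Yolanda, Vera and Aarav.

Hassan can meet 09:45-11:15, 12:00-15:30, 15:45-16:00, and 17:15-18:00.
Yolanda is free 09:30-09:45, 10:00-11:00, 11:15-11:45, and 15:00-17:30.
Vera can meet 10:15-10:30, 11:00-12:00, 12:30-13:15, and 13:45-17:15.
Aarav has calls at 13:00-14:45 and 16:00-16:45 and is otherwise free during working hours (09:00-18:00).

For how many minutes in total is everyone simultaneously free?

60 minutes

Aarav free within 09:00–18:00: 09:00–13:00, 14:45–16:00, 16:45–18:00.
Hassan ∩ Yolanda: 10:00–11:00, 15:00–15:30, 15:45–16:00, 17:15–17:30.
Hassan ∩ Yolanda ∩ Vera: 10:15–10:30, 15:00–15:30, 15:45–16:00.
Hassan ∩ Yolanda ∩ Vera ∩ Aarav: 10:15–10:30, 15:00–15:30, 15:45–16:00.
Total common minutes: 15 + 30 + 15 = 60.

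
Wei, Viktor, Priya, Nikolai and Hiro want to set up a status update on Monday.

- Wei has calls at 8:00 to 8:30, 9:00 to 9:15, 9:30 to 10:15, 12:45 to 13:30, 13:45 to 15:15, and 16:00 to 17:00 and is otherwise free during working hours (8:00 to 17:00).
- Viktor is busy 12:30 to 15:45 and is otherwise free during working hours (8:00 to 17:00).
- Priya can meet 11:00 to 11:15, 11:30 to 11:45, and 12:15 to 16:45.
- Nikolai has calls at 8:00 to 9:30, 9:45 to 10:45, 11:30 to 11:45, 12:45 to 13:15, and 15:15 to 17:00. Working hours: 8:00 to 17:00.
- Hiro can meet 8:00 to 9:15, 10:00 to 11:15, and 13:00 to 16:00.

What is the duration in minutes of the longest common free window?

15 minutes

Wei free within 08:00–17:00: 08:30–09:00, 09:15–09:30, 10:15–12:45, 13:30–13:45, 15:15–16:00.
Viktor free within 08:00–17:00: 08:00–12:30, 15:45–17:00.
Nikolai free within 08:00–17:00: 09:30–09:45, 10:45–11:30, 11:45–12:45, 13:15–15:15.
Wei ∩ Viktor: 08:30–09:00, 09:15–09:30, 10:15–12:30, 15:45–16:00.
Wei ∩ Viktor ∩ Priya: 11:00–11:15, 11:30–11:45, 12:15–12:30, 15:45–16:00.
Wei ∩ Viktor ∩ Priya ∩ Nikolai: 11:00–11:15, 12:15–12:30.
Wei ∩ Viktor ∩ Priya ∩ Nikolai ∩ Hiro: 11:00–11:15.
Single common window of 15 minutes.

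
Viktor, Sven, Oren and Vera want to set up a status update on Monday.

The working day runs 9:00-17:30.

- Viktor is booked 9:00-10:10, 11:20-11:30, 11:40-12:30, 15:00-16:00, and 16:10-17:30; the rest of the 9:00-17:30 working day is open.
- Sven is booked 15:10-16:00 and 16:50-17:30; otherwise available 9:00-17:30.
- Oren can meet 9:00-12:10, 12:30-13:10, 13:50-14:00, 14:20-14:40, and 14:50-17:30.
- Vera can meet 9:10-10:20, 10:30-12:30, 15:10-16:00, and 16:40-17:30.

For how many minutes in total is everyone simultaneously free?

Viktor free within 09:00–17:30: 10:10–11:20, 11:30–11:40, 12:30–15:00, 16:00–16:10.
Sven free within 09:00–17:30: 09:00–15:10, 16:00–16:50.
Viktor ∩ Sven: 10:10–11:20, 11:30–11:40, 12:30–15:00, 16:00–16:10.
Viktor ∩ Sven ∩ Oren: 10:10–11:20, 11:30–11:40, 12:30–13:10, 13:50–14:00, 14:20–14:40, 14:50–15:00, 16:00–16:10.
Viktor ∩ Sven ∩ Oren ∩ Vera: 10:10–10:20, 10:30–11:20, 11:30–11:40.
Total common minutes: 10 + 50 + 10 = 70.

70 minutes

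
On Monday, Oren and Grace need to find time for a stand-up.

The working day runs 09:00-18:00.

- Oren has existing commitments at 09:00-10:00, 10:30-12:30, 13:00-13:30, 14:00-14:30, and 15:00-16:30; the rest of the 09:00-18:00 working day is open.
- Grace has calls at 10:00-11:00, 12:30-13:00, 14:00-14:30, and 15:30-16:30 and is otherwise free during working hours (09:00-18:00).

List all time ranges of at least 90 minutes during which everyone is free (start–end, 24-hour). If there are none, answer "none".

Oren free within 09:00–18:00: 10:00–10:30, 12:30–13:00, 13:30–14:00, 14:30–15:00, 16:30–18:00.
Grace free within 09:00–18:00: 09:00–10:00, 11:00–12:30, 13:00–14:00, 14:30–15:30, 16:30–18:00.
Oren ∩ Grace: 13:30–14:00, 14:30–15:00, 16:30–18:00.
Windows ≥ 90 min: 16:30–18:00.

16:30–18:00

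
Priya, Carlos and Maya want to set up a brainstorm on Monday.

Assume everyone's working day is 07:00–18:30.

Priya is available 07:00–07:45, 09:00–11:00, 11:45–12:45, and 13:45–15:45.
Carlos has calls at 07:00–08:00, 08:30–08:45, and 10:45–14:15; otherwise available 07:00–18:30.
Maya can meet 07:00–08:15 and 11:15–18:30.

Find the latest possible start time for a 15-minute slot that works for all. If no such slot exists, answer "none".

Carlos free within 07:00–18:30: 08:00–08:30, 08:45–10:45, 14:15–18:30.
Priya ∩ Carlos: 09:00–10:45, 14:15–15:45.
Priya ∩ Carlos ∩ Maya: 14:15–15:45.
Windows ≥ 15 min: 14:15–15:45.
Latest start in the last window 14:15–15:45 is 15:45 − 15 min = 15:30.

15:30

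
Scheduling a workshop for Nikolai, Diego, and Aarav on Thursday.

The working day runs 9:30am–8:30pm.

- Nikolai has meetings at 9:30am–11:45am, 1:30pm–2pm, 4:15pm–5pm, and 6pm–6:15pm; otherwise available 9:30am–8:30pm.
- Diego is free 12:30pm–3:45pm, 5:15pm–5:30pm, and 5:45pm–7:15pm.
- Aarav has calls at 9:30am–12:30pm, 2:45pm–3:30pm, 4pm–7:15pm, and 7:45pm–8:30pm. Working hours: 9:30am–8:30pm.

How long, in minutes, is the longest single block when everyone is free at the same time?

Nikolai free within 09:30–20:30: 11:45–13:30, 14:00–16:15, 17:00–18:00, 18:15–20:30.
Aarav free within 09:30–20:30: 12:30–14:45, 15:30–16:00, 19:15–19:45.
Nikolai ∩ Diego: 12:30–13:30, 14:00–15:45, 17:15–17:30, 17:45–18:00, 18:15–19:15.
Nikolai ∩ Diego ∩ Aarav: 12:30–13:30, 14:00–14:45, 15:30–15:45.
Common window lengths: 60, 45, 15 min; longest is 60.

60 minutes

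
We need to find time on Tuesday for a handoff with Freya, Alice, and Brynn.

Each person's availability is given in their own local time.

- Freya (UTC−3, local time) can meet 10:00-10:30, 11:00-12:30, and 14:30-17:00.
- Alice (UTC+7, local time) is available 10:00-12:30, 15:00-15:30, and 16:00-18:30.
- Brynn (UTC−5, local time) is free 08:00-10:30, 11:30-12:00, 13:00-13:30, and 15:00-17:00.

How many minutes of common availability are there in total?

0 minutes

Freya → UTC: 13:00–13:30, 14:00–15:30, 17:30–20:00.
Alice → UTC: 03:00–05:30, 08:00–08:30, 09:00–11:30.
Brynn → UTC: 13:00–15:30, 16:30–17:00, 18:00–18:30, 20:00–22:00.
Freya ∩ Alice: (none).
Freya ∩ Alice ∩ Brynn: (none).
Total common minutes: 0.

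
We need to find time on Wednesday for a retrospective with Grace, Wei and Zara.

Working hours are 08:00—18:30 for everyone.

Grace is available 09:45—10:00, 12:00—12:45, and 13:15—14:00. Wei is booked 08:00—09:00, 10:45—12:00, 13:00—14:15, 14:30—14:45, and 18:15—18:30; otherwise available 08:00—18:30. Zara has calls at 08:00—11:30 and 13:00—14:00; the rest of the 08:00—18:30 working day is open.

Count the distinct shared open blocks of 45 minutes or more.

Wei free within 08:00–18:30: 09:00–10:45, 12:00–13:00, 14:15–14:30, 14:45–18:15.
Zara free within 08:00–18:30: 11:30–13:00, 14:00–18:30.
Grace ∩ Wei: 09:45–10:00, 12:00–12:45.
Grace ∩ Wei ∩ Zara: 12:00–12:45.
Windows ≥ 45 min: 12:00–12:45.
That's 1 window.

1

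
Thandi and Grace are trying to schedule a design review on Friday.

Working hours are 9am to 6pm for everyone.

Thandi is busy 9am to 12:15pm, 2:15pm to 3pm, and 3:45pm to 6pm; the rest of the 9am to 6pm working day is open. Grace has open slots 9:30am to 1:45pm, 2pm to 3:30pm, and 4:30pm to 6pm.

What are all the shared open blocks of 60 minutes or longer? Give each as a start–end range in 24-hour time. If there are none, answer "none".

12:15–13:45

Thandi free within 09:00–18:00: 12:15–14:15, 15:00–15:45.
Thandi ∩ Grace: 12:15–13:45, 14:00–14:15, 15:00–15:30.
Windows ≥ 60 min: 12:15–13:45.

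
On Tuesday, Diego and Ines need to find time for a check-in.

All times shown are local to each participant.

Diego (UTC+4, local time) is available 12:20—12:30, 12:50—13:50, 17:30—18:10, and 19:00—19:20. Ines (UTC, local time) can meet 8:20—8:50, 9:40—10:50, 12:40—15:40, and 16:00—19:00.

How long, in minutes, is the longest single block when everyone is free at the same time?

Diego → UTC: 08:20–08:30, 08:50–09:50, 13:30–14:10, 15:00–15:20.
Ines → UTC: 08:20–08:50, 09:40–10:50, 12:40–15:40, 16:00–19:00.
Diego ∩ Ines: 08:20–08:30, 09:40–09:50, 13:30–14:10, 15:00–15:20.
Common window lengths: 10, 10, 40, 20 min; longest is 40.

40 minutes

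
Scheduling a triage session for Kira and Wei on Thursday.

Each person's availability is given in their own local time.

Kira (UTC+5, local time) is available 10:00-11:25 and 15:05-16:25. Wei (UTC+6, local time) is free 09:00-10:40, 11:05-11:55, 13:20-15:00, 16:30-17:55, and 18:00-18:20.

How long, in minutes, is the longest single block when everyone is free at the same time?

Kira → UTC: 05:00–06:25, 10:05–11:25.
Wei → UTC: 03:00–04:40, 05:05–05:55, 07:20–09:00, 10:30–11:55, 12:00–12:20.
Kira ∩ Wei: 05:05–05:55, 10:30–11:25.
Common window lengths: 50, 55 min; longest is 55.

55 minutes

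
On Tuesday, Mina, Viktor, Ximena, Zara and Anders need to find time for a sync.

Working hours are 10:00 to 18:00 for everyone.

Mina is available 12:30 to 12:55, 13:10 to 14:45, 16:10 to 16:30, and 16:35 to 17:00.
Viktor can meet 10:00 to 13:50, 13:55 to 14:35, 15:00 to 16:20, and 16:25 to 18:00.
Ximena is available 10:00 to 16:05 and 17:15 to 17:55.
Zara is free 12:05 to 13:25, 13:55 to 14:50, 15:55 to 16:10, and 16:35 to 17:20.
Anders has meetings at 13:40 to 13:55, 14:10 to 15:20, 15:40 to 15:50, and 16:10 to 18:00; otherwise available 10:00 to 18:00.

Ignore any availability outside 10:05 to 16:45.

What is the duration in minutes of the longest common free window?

25 minutes

Anders free within 10:00–18:00: 10:00–13:40, 13:55–14:10, 15:20–15:40, 15:50–16:10.
Mina ∩ Viktor: 12:30–12:55, 13:10–13:50, 13:55–14:35, 16:10–16:20, 16:25–16:30, 16:35–17:00.
Mina ∩ Viktor ∩ Ximena: 12:30–12:55, 13:10–13:50, 13:55–14:35.
Mina ∩ Viktor ∩ Ximena ∩ Zara: 12:30–12:55, 13:10–13:25, 13:55–14:35.
Mina ∩ Viktor ∩ Ximena ∩ Zara ∩ Anders: 12:30–12:55, 13:10–13:25, 13:55–14:10.
Restricted to 10:05–16:45: 12:30–12:55, 13:10–13:25, 13:55–14:10.
Common window lengths: 25, 15, 15 min; longest is 25.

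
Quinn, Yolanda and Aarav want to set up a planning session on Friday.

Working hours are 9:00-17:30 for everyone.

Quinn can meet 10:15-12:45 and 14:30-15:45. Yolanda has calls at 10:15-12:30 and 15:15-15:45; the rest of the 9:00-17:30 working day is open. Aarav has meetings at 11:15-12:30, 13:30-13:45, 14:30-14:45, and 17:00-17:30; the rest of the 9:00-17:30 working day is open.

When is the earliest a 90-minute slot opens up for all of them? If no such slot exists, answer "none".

Yolanda free within 09:00–17:30: 09:00–10:15, 12:30–15:15, 15:45–17:30.
Aarav free within 09:00–17:30: 09:00–11:15, 12:30–13:30, 13:45–14:30, 14:45–17:00.
Quinn ∩ Yolanda: 12:30–12:45, 14:30–15:15.
Quinn ∩ Yolanda ∩ Aarav: 12:30–12:45, 14:45–15:15.
Windows ≥ 90 min: (none).

none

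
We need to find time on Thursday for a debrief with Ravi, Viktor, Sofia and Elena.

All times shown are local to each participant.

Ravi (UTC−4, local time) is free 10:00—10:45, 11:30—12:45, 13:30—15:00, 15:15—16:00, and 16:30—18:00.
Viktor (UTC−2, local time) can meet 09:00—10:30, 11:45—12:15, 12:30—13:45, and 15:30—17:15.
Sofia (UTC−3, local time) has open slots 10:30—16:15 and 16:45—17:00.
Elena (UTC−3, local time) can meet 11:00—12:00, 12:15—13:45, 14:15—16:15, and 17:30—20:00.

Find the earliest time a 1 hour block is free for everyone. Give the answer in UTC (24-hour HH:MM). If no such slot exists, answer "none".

Ravi → UTC: 14:00–14:45, 15:30–16:45, 17:30–19:00, 19:15–20:00, 20:30–22:00.
Viktor → UTC: 11:00–12:30, 13:45–14:15, 14:30–15:45, 17:30–19:15.
Sofia → UTC: 13:30–19:15, 19:45–20:00.
Elena → UTC: 14:00–15:00, 15:15–16:45, 17:15–19:15, 20:30–23:00.
Ravi ∩ Viktor: 14:00–14:15, 14:30–14:45, 15:30–15:45, 17:30–19:00.
Ravi ∩ Viktor ∩ Sofia: 14:00–14:15, 14:30–14:45, 15:30–15:45, 17:30–19:00.
Ravi ∩ Viktor ∩ Sofia ∩ Elena: 14:00–14:15, 14:30–14:45, 15:30–15:45, 17:30–19:00.
Windows ≥ 60 min: 17:30–19:00.
Earliest such window starts at 17:30.

17:30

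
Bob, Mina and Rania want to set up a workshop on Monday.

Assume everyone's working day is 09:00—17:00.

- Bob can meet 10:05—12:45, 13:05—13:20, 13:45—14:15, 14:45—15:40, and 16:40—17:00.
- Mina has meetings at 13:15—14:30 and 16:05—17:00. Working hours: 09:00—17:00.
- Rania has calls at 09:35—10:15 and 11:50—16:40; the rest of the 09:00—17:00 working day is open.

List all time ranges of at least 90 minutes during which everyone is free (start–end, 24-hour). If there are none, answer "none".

Mina free within 09:00–17:00: 09:00–13:15, 14:30–16:05.
Rania free within 09:00–17:00: 09:00–09:35, 10:15–11:50, 16:40–17:00.
Bob ∩ Mina: 10:05–12:45, 13:05–13:15, 14:45–15:40.
Bob ∩ Mina ∩ Rania: 10:15–11:50.
Windows ≥ 90 min: 10:15–11:50.

10:15–11:50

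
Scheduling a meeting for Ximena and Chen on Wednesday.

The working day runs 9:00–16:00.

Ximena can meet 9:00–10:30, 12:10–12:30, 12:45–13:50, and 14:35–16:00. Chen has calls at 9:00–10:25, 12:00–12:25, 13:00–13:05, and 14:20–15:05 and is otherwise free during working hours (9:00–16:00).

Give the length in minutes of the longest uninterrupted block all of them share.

Chen free within 09:00–16:00: 10:25–12:00, 12:25–13:00, 13:05–14:20, 15:05–16:00.
Ximena ∩ Chen: 10:25–10:30, 12:25–12:30, 12:45–13:00, 13:05–13:50, 15:05–16:00.
Common window lengths: 5, 5, 15, 45, 55 min; longest is 55.

55 minutes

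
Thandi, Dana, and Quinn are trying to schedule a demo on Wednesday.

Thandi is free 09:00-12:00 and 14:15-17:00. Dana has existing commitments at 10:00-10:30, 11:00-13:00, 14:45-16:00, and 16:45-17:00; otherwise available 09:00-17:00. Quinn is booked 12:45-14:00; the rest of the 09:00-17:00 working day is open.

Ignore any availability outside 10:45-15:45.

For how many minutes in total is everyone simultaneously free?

45 minutes

Dana free within 09:00–17:00: 09:00–10:00, 10:30–11:00, 13:00–14:45, 16:00–16:45.
Quinn free within 09:00–17:00: 09:00–12:45, 14:00–17:00.
Thandi ∩ Dana: 09:00–10:00, 10:30–11:00, 14:15–14:45, 16:00–16:45.
Thandi ∩ Dana ∩ Quinn: 09:00–10:00, 10:30–11:00, 14:15–14:45, 16:00–16:45.
Restricted to 10:45–15:45: 10:45–11:00, 14:15–14:45.
Total common minutes: 15 + 30 = 45.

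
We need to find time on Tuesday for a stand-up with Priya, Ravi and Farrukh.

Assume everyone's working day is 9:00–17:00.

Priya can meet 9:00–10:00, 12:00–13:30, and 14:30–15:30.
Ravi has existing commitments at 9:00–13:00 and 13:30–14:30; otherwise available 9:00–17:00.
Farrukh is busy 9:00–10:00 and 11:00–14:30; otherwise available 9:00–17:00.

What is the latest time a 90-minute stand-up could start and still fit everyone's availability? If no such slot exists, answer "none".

none

Ravi free within 09:00–17:00: 13:00–13:30, 14:30–17:00.
Farrukh free within 09:00–17:00: 10:00–11:00, 14:30–17:00.
Priya ∩ Ravi: 13:00–13:30, 14:30–15:30.
Priya ∩ Ravi ∩ Farrukh: 14:30–15:30.
Windows ≥ 90 min: (none).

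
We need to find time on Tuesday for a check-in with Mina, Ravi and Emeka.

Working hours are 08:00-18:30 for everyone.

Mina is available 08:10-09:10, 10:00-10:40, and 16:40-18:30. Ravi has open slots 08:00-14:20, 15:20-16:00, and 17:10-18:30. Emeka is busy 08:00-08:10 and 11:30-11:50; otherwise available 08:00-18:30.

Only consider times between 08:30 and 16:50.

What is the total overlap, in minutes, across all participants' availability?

Emeka free within 08:00–18:30: 08:10–11:30, 11:50–18:30.
Mina ∩ Ravi: 08:10–09:10, 10:00–10:40, 17:10–18:30.
Mina ∩ Ravi ∩ Emeka: 08:10–09:10, 10:00–10:40, 17:10–18:30.
Restricted to 08:30–16:50: 08:30–09:10, 10:00–10:40.
Total common minutes: 40 + 40 = 80.

80 minutes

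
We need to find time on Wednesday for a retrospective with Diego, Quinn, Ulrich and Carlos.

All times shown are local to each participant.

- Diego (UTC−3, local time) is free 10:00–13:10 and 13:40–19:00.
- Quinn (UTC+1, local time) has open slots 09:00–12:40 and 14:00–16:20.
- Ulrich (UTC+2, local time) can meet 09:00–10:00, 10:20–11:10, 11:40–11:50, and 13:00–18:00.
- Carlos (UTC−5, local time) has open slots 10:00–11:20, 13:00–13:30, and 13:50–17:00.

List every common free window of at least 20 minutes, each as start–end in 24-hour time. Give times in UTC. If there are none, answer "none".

Diego → UTC: 13:00–16:10, 16:40–22:00.
Quinn → UTC: 08:00–11:40, 13:00–15:20.
Ulrich → UTC: 07:00–08:00, 08:20–09:10, 09:40–09:50, 11:00–16:00.
Carlos → UTC: 15:00–16:20, 18:00–18:30, 18:50–22:00.
Diego ∩ Quinn: 13:00–15:20.
Diego ∩ Quinn ∩ Ulrich: 13:00–15:20.
Diego ∩ Quinn ∩ Ulrich ∩ Carlos: 15:00–15:20.
Windows ≥ 20 min: 15:00–15:20.

15:00–15:20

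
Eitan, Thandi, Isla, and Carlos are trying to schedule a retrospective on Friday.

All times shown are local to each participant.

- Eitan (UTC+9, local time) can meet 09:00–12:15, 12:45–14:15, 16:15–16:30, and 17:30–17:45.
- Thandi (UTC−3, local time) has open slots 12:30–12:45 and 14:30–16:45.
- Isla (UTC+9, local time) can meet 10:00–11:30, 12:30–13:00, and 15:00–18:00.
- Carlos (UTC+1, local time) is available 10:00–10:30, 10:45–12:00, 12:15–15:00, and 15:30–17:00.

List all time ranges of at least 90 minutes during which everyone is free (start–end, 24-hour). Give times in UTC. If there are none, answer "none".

none

Eitan → UTC: 00:00–03:15, 03:45–05:15, 07:15–07:30, 08:30–08:45.
Thandi → UTC: 15:30–15:45, 17:30–19:45.
Isla → UTC: 01:00–02:30, 03:30–04:00, 06:00–09:00.
Carlos → UTC: 09:00–09:30, 09:45–11:00, 11:15–14:00, 14:30–16:00.
Eitan ∩ Thandi: (none).
Eitan ∩ Thandi ∩ Isla: (none).
Eitan ∩ Thandi ∩ Isla ∩ Carlos: (none).
Windows ≥ 90 min: (none).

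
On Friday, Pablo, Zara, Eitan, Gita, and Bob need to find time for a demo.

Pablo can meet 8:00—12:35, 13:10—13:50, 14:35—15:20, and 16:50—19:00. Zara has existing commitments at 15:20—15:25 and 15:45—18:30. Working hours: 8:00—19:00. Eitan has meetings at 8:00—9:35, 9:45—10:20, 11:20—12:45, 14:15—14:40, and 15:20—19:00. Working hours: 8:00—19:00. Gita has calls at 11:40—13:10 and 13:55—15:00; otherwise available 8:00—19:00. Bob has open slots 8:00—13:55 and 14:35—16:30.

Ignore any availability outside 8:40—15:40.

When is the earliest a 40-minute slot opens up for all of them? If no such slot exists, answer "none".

Zara free within 08:00–19:00: 08:00–15:20, 15:25–15:45, 18:30–19:00.
Eitan free within 08:00–19:00: 09:35–09:45, 10:20–11:20, 12:45–14:15, 14:40–15:20.
Gita free within 08:00–19:00: 08:00–11:40, 13:10–13:55, 15:00–19:00.
Pablo ∩ Zara: 08:00–12:35, 13:10–13:50, 14:35–15:20, 18:30–19:00.
Pablo ∩ Zara ∩ Eitan: 09:35–09:45, 10:20–11:20, 13:10–13:50, 14:40–15:20.
Pablo ∩ Zara ∩ Eitan ∩ Gita: 09:35–09:45, 10:20–11:20, 13:10–13:50, 15:00–15:20.
Pablo ∩ Zara ∩ Eitan ∩ Gita ∩ Bob: 09:35–09:45, 10:20–11:20, 13:10–13:50, 15:00–15:20.
Restricted to 08:40–15:40: 09:35–09:45, 10:20–11:20, 13:10–13:50, 15:00–15:20.
Windows ≥ 40 min: 10:20–11:20, 13:10–13:50.
Earliest such window starts at 10:20.

10:20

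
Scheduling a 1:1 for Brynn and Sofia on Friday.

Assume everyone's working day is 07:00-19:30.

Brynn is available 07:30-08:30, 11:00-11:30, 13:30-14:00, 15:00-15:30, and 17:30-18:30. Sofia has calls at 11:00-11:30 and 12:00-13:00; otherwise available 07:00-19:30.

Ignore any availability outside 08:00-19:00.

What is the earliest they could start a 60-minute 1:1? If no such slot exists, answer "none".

Sofia free within 07:00–19:30: 07:00–11:00, 11:30–12:00, 13:00–19:30.
Brynn ∩ Sofia: 07:30–08:30, 13:30–14:00, 15:00–15:30, 17:30–18:30.
Restricted to 08:00–19:00: 08:00–08:30, 13:30–14:00, 15:00–15:30, 17:30–18:30.
Windows ≥ 60 min: 17:30–18:30.
Earliest such window starts at 17:30.

17:30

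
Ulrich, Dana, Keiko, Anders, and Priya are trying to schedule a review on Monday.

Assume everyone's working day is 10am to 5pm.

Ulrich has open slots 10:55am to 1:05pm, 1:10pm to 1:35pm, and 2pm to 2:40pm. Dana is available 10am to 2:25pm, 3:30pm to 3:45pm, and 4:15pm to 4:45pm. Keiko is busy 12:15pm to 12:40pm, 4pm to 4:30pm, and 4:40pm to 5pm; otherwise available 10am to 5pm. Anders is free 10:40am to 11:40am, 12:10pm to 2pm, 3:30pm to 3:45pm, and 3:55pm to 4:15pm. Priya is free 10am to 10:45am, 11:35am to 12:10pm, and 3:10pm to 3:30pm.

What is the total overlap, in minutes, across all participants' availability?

5 minutes

Keiko free within 10:00–17:00: 10:00–12:15, 12:40–16:00, 16:30–16:40.
Ulrich ∩ Dana: 10:55–13:05, 13:10–13:35, 14:00–14:25.
Ulrich ∩ Dana ∩ Keiko: 10:55–12:15, 12:40–13:05, 13:10–13:35, 14:00–14:25.
Ulrich ∩ Dana ∩ Keiko ∩ Anders: 10:55–11:40, 12:10–12:15, 12:40–13:05, 13:10–13:35.
Ulrich ∩ Dana ∩ Keiko ∩ Anders ∩ Priya: 11:35–11:40.
Total common minutes: 5.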